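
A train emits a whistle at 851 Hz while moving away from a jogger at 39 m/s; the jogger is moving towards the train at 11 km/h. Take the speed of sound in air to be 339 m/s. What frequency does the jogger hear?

770 Hz

11 km/h = 3.056 m/s.
Both move, so f' = f · (v + v_o)/(v + v_s).
f' = 851 × (339 + 3.056)/(339 + 39) = 851 × 342.06/378 ≈ 770 Hz.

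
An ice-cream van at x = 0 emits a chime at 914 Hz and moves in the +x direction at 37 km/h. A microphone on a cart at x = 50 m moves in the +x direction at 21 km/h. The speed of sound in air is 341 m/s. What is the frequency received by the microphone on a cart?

926 Hz

37 km/h = 10.28 m/s; 21 km/h = 5.833 m/s.
The observer lies on the +x side, so the source is heading toward the observer and the observer is heading away from the source.
General Doppler shift: f' = f · (v − v_o)/(v − v_s).
f' = 914 × (341 − 5.833)/(341 − 10.28) = 914 × 335.17/330.72 ≈ 926 Hz.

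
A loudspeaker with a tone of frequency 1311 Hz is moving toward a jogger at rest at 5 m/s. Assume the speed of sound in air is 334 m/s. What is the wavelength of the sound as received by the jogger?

With the source moving toward a stationary observer, f' = f · v/(v − v_s).
f' = 1311 × 334/(334 − 5) ≈ 1331 Hz.
λ' = v/f' = 334/1330.92 ≈ 25.1 cm.

25.1 cm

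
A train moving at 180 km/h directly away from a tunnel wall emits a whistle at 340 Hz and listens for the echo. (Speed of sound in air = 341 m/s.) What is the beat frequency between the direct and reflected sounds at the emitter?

87 Hz

180 km/h = 50 m/s.
The tunnel wall receives the sound from a moving source: f₁ = f₀ · v/(v + v_e) = 340 × 341/391 ≈ 296.5 Hz.
On the return leg the train is a moving observer: f₂ = f₁ · (v − v_e)/v = 296.5 × 291/341 ≈ 253.0 Hz.
Beat against the emitted tone: |f₂ − f₀| = 2v_e·f₀/(v + v_e) = 2 × 50 × 340/391 ≈ 87 Hz.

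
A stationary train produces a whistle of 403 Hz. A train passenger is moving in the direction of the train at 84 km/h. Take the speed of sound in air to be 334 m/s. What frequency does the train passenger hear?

431 Hz

84 km/h = 23.33 m/s.
Only the observer moves, toward the source, so f' = f · (v + v_o)/v.
f' = 403 × (334 + 23.33)/334 = 403 × 357.33/334 ≈ 431 Hz.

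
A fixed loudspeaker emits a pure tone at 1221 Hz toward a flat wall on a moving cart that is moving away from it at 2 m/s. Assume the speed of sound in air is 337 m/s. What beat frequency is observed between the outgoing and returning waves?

The flat wall on a moving cart first receives the wave as a moving observer: f₁ = f₀ · (v − u)/v = 1221 × (337 − 2)/337 ≈ 1213.75 Hz.
The reflection then acts as a moving source: f₂ = f₁ · v/(v + u) ≈ 1206.59 Hz.
Equivalently f₂ = f₀ · (v − u)/(v + u).
Beat frequency: |f₂ − f₀| = 2u·f₀/(v + u) = 2 × 2 × 1221/339 ≈ 14.4 Hz.

14.4 Hz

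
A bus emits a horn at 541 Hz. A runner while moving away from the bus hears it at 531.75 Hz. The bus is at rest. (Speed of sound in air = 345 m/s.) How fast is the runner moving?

5.9 m/s

f' = f · (v − v_o)/v ⇒ v_o = v · |f'/f − 1|.
v_o = 345 × |531.75/541 − 1| = 345 × 0.0171 ≈ 5.9 m/s.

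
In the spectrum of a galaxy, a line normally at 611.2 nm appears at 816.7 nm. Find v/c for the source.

λ'/λ₀ = 1.3362 > 1 (redshift), so the source is receding.
λ'/λ₀ = √((1 + β)/(1 − β)) for a receding source ⇒ β = (r² − 1)/(r² + 1) with r = λ'/λ₀.
β = (1.7855 − 1)/(1.7855 + 1) ≈ 0.282.

0.282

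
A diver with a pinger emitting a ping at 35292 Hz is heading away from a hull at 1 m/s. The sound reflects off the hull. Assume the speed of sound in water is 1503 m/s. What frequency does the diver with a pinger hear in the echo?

35245 Hz

The hull receives the sound from a moving source: f₁ = f₀ · v/(v + v_e) = 35292 × 1503/1504 ≈ 35269 Hz.
On the return leg the diver with a pinger is a moving observer: f₂ = f₁ · (v − v_e)/v = 35269 × 1502/1503 ≈ 35245 Hz.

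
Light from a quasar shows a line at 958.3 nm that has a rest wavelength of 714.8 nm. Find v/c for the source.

0.285c

λ'/λ₀ = 1.3407 > 1 (redshift), so the source is receding.
λ'/λ₀ = √((1 + β)/(1 − β)) for a receding source ⇒ β = (r² − 1)/(r² + 1) with r = λ'/λ₀.
β = (1.7974 − 1)/(1.7974 + 1) ≈ 0.285.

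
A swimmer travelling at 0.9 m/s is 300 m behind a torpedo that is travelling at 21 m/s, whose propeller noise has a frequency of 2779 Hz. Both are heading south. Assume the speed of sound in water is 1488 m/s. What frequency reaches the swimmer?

2742 Hz

The swimmer is behind, so the torpedo is moving away from it while the swimmer is moving toward the torpedo.
General Doppler shift: f' = f · (v + v_o)/(v + v_s).
f' = 2779 × (1488 + 0.9)/(1488 + 21) = 2779 × 1488.9/1509 ≈ 2742 Hz.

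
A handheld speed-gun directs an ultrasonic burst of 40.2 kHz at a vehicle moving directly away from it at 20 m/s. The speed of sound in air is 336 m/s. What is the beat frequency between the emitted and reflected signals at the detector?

4517 Hz

At the vehicle (a moving observer), f₁ = f₀ · (v − u)/v = 40.2 × 316/336 ≈ 37.81 kHz.
The reflection then acts as a moving source: f₂ = f₁ · v/(v + u) ≈ 35.68 kHz.
Equivalently f₂ = f₀ · (v − u)/(v + u).
Beat frequency (with f₀ = 40200 Hz): |f₂ − f₀| = 2u·f₀/(v + u) = 2 × 20 × 40200/356 ≈ 4517 Hz.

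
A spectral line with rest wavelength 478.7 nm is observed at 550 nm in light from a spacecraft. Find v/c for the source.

λ'/λ₀ = 1.1489 > 1 (redshift), so the source is receding.
λ'/λ₀ = √((1 + β)/(1 − β)) for a receding source ⇒ β = (r² − 1)/(r² + 1) with r = λ'/λ₀.
β = (1.3201 − 1)/(1.3201 + 1) ≈ 0.138.

0.138c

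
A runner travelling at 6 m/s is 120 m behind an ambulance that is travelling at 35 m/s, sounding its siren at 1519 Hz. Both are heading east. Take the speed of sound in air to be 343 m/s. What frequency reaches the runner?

The runner is behind, so the ambulance is moving away from it while the runner is moving toward the ambulance.
Both move, so f' = f · (v + v_o)/(v + v_s).
f' = 1519 × (343 + 6)/(343 + 35) = 1519 × 349/378 ≈ 1402 Hz.

1402 Hz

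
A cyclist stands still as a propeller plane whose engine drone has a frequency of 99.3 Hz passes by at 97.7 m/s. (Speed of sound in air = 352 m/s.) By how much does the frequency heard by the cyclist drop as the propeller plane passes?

Approaching: f₁ = f · v/(v − v_s) = 99.3 × 352/254.3 ≈ 137.5 Hz.
Receding: f₂ = f · v/(v + v_s) = 99.3 × 352/449.7 ≈ 77.7 Hz.
Drop: f₁ − f₂ = 2f·v·v_s/(v² − v_s²) = 2 × 99.3 × 352 × 97.7/(352² − 97.7²) ≈ 59.7 Hz.

59.7 Hz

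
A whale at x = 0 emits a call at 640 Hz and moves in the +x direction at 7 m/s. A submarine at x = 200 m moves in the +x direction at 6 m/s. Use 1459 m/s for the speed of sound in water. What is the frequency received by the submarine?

The observer lies on the +x side, so the source is heading toward the observer and the observer is heading away from the source.
Both move, so f' = f · (v − v_o)/(v − v_s).
f' = 640 × (1459 − 6)/(1459 − 7) = 640 × 1453/1452 ≈ 640 Hz.

640 Hz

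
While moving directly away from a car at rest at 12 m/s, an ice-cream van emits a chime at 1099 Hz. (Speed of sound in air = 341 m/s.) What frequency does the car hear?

Only the source moves, away from the listener, so f' = f · v/(v + v_s).
f' = 1099 × 341/(341 + 12) = 1099 × 341/353 ≈ 1062 Hz.

1062 Hz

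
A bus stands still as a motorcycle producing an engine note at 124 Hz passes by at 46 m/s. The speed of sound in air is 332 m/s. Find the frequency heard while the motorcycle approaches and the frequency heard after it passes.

Approaching: f₁ = f · v/(v − v_s) = 124 × 332/286 ≈ 144 Hz.
Receding: f₂ = f · v/(v + v_s) = 124 × 332/378 ≈ 109 Hz.

144 Hz approaching; 109 Hz receding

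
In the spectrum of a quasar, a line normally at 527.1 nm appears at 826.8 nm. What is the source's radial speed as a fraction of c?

λ'/λ₀ = 1.5686 > 1 (redshift), so the source is receding.
λ'/λ₀ = √((1 + β)/(1 − β)) for a receding source ⇒ β = (r² − 1)/(r² + 1) with r = λ'/λ₀.
β = (2.4605 − 1)/(2.4605 + 1) ≈ 0.422.

0.422c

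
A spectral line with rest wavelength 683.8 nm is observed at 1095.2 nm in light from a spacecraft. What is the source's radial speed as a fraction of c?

λ'/λ₀ = 1.6016 > 1 (redshift), so the source is receding.
λ'/λ₀ = √((1 + β)/(1 − β)) for a receding source ⇒ β = (r² − 1)/(r² + 1) with r = λ'/λ₀.
β = (2.5652 − 1)/(2.5652 + 1) ≈ 0.439.

0.439c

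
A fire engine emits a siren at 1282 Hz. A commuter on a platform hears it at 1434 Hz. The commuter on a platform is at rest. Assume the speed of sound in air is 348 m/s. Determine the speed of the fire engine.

37 m/s

f' > f, so the fire engine is approaching.
f' = f · v/(v − v_s) ⇒ v_s = v · |1 − f/f'|.
v_s = 348 × |1 − 1282/1434| = 348 × 0.106 ≈ 37 m/s.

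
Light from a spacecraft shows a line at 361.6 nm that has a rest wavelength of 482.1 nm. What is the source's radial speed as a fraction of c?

0.280c

λ'/λ₀ = 0.7501 < 1 (blueshift), so the source is approaching.
λ'/λ₀ = √((1 − β)/(1 + β)) for an approaching source ⇒ β = (1 − r²)/(1 + r²) with r = λ'/λ₀.
β = (1 − 0.5626)/(1 + 0.5626) ≈ 0.280.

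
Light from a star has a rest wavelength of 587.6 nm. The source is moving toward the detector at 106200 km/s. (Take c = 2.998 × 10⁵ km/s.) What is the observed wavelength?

405.8 nm

β = v/c = 106200/299800 = 0.3542.
Relativistic Doppler for wavelength: λ' = λ₀ · √((1 − β)/(1 + β)).
λ' = 587.6 × √(0.6458/1.3542) = 587.6 × 0.69054 ≈ 405.8 nm.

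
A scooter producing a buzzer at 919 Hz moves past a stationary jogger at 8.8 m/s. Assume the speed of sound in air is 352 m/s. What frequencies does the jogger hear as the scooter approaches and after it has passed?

943 Hz approaching; 897 Hz receding

Approaching: f₁ = f · v/(v − v_s) = 919 × 352/343.2 ≈ 943 Hz.
Receding: f₂ = f · v/(v + v_s) = 919 × 352/360.8 ≈ 897 Hz.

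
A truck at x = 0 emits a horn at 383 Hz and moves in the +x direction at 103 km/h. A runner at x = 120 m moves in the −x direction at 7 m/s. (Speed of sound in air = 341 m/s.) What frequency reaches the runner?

427 Hz

103 km/h = 28.61 m/s.
The observer lies on the +x side, so the source is heading toward the observer and the observer is heading toward the source.
Both move, so f' = f · (v + v_o)/(v − v_s).
f' = 383 × (341 + 7)/(341 − 28.61) = 383 × 348/312.39 ≈ 427 Hz.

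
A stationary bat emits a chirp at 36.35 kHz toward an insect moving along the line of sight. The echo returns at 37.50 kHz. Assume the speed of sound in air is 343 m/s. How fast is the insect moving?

5.3 m/s

Double Doppler shift off a moving reflector: f₂ = f₀ · (v + u)/(v − u) (u > 0 toward emitter).
Rearranging, u = v · (f₂ − f₀)/(f₂ + f₀) = 343 × 1.15/73.85 ≈ 5.3 m/s.
So the insect is moving at 5.3 m/s toward the emitter.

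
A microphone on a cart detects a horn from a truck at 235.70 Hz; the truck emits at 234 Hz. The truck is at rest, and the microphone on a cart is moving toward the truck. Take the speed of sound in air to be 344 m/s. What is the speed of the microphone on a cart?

2.50 m/s

f' = f · (v + v_o)/v ⇒ v_o = v · |f'/f − 1|.
v_o = 344 × |235.70/234 − 1| = 344 × 0.007265 ≈ 2.50 m/s.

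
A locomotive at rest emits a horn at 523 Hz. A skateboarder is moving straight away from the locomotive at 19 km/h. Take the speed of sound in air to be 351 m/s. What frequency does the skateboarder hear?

19 km/h = 5.278 m/s.
Only the observer moves, away from the source, so f' = f · (v − v_o)/v.
f' = 523 × (351 − 5.278)/351 = 523 × 345.72/351 ≈ 515 Hz.

515 Hz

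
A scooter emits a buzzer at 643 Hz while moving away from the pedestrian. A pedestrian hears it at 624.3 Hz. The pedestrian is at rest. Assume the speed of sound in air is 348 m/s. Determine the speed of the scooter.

f' = f · v/(v + v_s) ⇒ v_s = v · |1 − f/f'|.
v_s = 348 × |1 − 643/624.3| = 348 × 0.02995 ≈ 10.4 m/s.

10.4 m/s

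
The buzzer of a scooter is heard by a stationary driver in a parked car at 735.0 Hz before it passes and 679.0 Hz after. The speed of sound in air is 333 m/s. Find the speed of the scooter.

13.2 m/s

f₁/f₂ = (v + v_s)/(v − v_s), so v_s = v · (f₁ − f₂)/(f₁ + f₂).
v_s = 333 × (735.0 − 679.0)/(735.0 + 679.0) = 333 × 56.0/1414.0 ≈ 13.2 m/s.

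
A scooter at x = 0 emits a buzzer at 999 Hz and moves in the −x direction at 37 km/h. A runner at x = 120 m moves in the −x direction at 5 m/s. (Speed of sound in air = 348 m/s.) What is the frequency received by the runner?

37 km/h = 10.28 m/s.
The observer lies on the +x side, so the source is heading away from the observer and the observer is heading toward the source.
Both move, so f' = f · (v + v_o)/(v + v_s).
f' = 999 × (348 + 5)/(348 + 10.28) = 999 × 353/358.28 ≈ 984 Hz.

984 Hz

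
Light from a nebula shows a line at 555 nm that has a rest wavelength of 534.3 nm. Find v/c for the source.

0.038c

λ'/λ₀ = 1.0387 > 1 (redshift), so the source is receding.
λ'/λ₀ = √((1 + β)/(1 − β)) for a receding source ⇒ β = (r² − 1)/(r² + 1) with r = λ'/λ₀.
β = (1.0790 − 1)/(1.0790 + 1) ≈ 0.038.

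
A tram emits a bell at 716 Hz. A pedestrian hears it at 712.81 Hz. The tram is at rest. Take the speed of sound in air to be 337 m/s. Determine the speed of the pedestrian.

f' < f, so the pedestrian is receding.
f' = f · (v − v_o)/v ⇒ v_o = v · |f'/f − 1|.
v_o = 337 × |712.81/716 − 1| = 337 × 0.004455 ≈ 1.50 m/s.

1.50 m/s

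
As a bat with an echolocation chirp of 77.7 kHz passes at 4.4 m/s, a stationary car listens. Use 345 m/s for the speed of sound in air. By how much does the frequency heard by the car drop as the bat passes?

Approaching: f₁ = f · v/(v − v_s) = 77.7 × 345/340.6 ≈ 78.70 kHz.
Receding: f₂ = f · v/(v + v_s) = 77.7 × 345/349.4 ≈ 76.72 kHz.
Drop: f₁ − f₂ = 2f·v·v_s/(v² − v_s²) = 2 × 77.7 × 345 × 4.4/(345² − 4.4²) ≈ 1.98 kHz.

1.98 kHz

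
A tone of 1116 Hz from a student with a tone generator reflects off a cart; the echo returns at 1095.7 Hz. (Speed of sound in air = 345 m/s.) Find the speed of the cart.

Double Doppler shift off a moving reflector: f₂ = f₀ · (v + u)/(v − u) (u > 0 toward emitter).
Rearranging, u = v · (f₂ − f₀)/(f₂ + f₀) = 345 × -20.3/2211.7 ≈ -3.2 m/s.
So the cart is moving at 3.2 m/s away from the emitter.

3.2 m/s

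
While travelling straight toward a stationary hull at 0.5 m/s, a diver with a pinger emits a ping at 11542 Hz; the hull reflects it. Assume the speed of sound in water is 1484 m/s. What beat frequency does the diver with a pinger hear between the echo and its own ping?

The hull receives the sound from a moving source: f₁ = f₀ · v/(v − v_e) = 11542 × 1484/1483.5 ≈ 11545.89 Hz.
On the return leg the diver with a pinger is a moving observer: f₂ = f₁ · (v + v_e)/v = 11545.89 × 1484.5/1484 ≈ 11549.78 Hz.
Equivalently f₂ = f₀ · (v + v_e)/(v − v_e).
Beat against the emitted tone: |f₂ − f₀| = 2v_e·f₀/(v − v_e) = 2 × 0.5 × 11542/1483.5 ≈ 7.8 Hz.

7.8 Hz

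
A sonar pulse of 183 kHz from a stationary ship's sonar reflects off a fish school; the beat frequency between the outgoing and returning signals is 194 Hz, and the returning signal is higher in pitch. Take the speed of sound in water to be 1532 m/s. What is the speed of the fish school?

Double Doppler shift off a moving reflector: f₂ = f₀ · (v + u)/(v − u) (u > 0 toward emitter).
Returning signal is higher, so f₂ = f₀ + Δf = 183000 + 194 = 183194 Hz.
Rearranging, u = v · (f₂ − f₀)/(f₂ + f₀) = 1532 × 194/366194 ≈ 0.81 m/s.
So the fish school is moving at 0.81 m/s toward the emitter.

0.81 m/s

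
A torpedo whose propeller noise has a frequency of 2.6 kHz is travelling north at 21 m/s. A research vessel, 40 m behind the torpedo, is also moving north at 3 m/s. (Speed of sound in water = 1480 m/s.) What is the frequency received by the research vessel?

2.57 kHz

The research vessel is behind, so the torpedo is moving away from it while the research vessel is moving toward the torpedo.
General Doppler shift: f' = f · (v + v_o)/(v + v_s).
f' = 2.6 × (1480 + 3)/(1480 + 21) = 2.6 × 1483/1501 ≈ 2.57 kHz.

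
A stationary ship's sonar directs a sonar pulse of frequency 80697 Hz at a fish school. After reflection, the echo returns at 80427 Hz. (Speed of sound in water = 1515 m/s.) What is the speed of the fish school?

2.54 m/s

Double Doppler shift off a moving reflector: f₂ = f₀ · (v + u)/(v − u) (u > 0 toward emitter).
Rearranging, u = v · (f₂ − f₀)/(f₂ + f₀) = 1515 × -270/161124 ≈ -2.54 m/s.
So the fish school is moving at 2.54 m/s away from the emitter.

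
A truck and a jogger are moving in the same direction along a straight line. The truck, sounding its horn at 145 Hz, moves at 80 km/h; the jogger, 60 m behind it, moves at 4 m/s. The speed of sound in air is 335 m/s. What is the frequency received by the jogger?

138 Hz

80 km/h = 22.22 m/s.
The jogger is behind, so the truck is moving away from it while the jogger is moving toward the truck.
Both move, so f' = f · (v + v_o)/(v + v_s).
f' = 145 × (335 + 4)/(335 + 22.22) = 145 × 339/357.22 ≈ 138 Hz.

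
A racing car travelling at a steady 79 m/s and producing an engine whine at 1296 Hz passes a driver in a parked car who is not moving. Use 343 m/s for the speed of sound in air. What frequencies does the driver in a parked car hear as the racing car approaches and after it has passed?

1684 Hz approaching; 1053 Hz receding

Approaching: f₁ = f · v/(v − v_s) = 1296 × 343/264 ≈ 1684 Hz.
Receding: f₂ = f · v/(v + v_s) = 1296 × 343/422 ≈ 1053 Hz.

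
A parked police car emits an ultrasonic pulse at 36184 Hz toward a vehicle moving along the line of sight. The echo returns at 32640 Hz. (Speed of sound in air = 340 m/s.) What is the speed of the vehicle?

Double Doppler shift off a moving reflector: f₂ = f₀ · (v + u)/(v − u) (u > 0 toward emitter).
Rearranging, u = v · (f₂ − f₀)/(f₂ + f₀) = 340 × -3544/68824 ≈ -17.5 m/s.
So the vehicle is moving at 17.5 m/s away from the emitter.

17.5 m/s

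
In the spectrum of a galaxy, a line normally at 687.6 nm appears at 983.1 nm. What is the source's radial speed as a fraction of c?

λ'/λ₀ = 1.4298 > 1 (redshift), so the source is receding.
λ'/λ₀ = √((1 + β)/(1 − β)) for a receding source ⇒ β = (r² − 1)/(r² + 1) with r = λ'/λ₀.
β = (2.0442 − 1)/(2.0442 + 1) ≈ 0.343.

0.343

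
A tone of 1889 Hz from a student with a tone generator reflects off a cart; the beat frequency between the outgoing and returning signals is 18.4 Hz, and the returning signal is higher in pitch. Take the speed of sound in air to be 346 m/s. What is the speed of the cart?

1.68 m/s

Double Doppler shift off a moving reflector: f₂ = f₀ · (v + u)/(v − u) (u > 0 toward emitter).
Returning signal is higher, so f₂ = f₀ + Δf = 1889 + 18.4 = 1907.4 Hz.
Rearranging, u = v · (f₂ − f₀)/(f₂ + f₀) = 346 × 18.4/3796.4 ≈ 1.68 m/s.
So the cart is moving at 1.68 m/s toward the emitter.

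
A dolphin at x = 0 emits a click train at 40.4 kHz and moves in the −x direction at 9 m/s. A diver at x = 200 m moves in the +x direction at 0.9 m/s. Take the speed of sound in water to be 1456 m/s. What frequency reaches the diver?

The observer lies on the +x side, so the source is heading away from the observer and the observer is heading away from the source.
With source receding and observer receding, f' = f · (v − v_o)/(v + v_s).
f' = 40.4 × (1456 − 0.9)/(1456 + 9) = 40.4 × 1455.1/1465 ≈ 40.1 kHz.

40.1 kHz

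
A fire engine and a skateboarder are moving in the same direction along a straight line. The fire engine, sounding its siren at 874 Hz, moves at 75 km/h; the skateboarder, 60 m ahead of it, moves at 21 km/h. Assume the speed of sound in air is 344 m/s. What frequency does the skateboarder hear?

75 km/h = 20.83 m/s; 21 km/h = 5.833 m/s.
The skateboarder is ahead, so the fire engine is moving toward it while the skateboarder is moving away from the fire engine.
Both move, so f' = f · (v − v_o)/(v − v_s).
f' = 874 × (344 − 5.833)/(344 − 20.83) = 874 × 338.17/323.17 ≈ 915 Hz.

915 Hz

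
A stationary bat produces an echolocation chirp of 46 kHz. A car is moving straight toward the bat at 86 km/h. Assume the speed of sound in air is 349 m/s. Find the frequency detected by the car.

49.1 kHz

86 km/h = 23.89 m/s.
Only the observer moves, toward the source, so f' = f · (v + v_o)/v.
f' = 46 × (349 + 23.89)/349 = 46 × 372.89/349 ≈ 49.1 kHz.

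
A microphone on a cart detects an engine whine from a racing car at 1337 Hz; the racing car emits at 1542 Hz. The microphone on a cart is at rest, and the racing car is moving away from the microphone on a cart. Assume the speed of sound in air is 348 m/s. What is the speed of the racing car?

f' = f · v/(v + v_s) ⇒ v_s = v · |1 − f/f'|.
v_s = 348 × |1 − 1542/1337| = 348 × 0.1533 ≈ 53 m/s.

53 m/s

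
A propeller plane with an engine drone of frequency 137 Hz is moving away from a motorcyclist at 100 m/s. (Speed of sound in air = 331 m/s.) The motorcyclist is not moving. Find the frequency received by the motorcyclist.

Only the source moves, away from the listener, so f' = f · v/(v + v_s).
f' = 137 × 331/(331 + 100) = 137 × 331/431 ≈ 105 Hz.

105 Hz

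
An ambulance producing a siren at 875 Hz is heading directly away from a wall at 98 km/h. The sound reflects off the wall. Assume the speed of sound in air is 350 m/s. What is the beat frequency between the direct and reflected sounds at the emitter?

126 Hz

98 km/h = 27.22 m/s.
The wall receives the sound from a moving source: f₁ = f₀ · v/(v + v_e) = 875 × 350/377.22 ≈ 811.9 Hz.
On the return leg the ambulance is a moving observer: f₂ = f₁ · (v − v_e)/v = 811.9 × 322.78/350 ≈ 748.7 Hz.
Beat against the emitted tone: |f₂ − f₀| = 2v_e·f₀/(v + v_e) = 2 × 27.22 × 875/377.22 ≈ 126 Hz.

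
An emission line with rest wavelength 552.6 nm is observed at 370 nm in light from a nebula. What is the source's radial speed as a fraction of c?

λ'/λ₀ = 0.6696 < 1 (blueshift), so the source is approaching.
λ'/λ₀ = √((1 − β)/(1 + β)) for an approaching source ⇒ β = (1 − r²)/(1 + r²) with r = λ'/λ₀.
β = (1 − 0.4483)/(1 + 0.4483) ≈ 0.381.

0.381c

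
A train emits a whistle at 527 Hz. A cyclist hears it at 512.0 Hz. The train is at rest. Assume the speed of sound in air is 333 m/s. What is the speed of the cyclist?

9.5 m/s

f' < f, so the cyclist is receding.
f' = f · (v − v_o)/v ⇒ v_o = v · |f'/f − 1|.
v_o = 333 × |512.0/527 − 1| = 333 × 0.02846 ≈ 9.5 m/s.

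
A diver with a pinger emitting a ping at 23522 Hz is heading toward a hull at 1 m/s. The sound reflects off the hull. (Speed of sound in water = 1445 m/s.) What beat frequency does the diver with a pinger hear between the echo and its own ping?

The hull receives the sound from a moving source: f₁ = f₀ · v/(v − v_e) = 23522 × 1445/1444 ≈ 23538.3 Hz.
On the return leg the diver with a pinger is a moving observer: f₂ = f₁ · (v + v_e)/v = 23538.3 × 1446/1445 ≈ 23554.6 Hz.
Beat against the emitted tone: |f₂ − f₀| = 2v_e·f₀/(v − v_e) = 2 × 1 × 23522/1444 ≈ 32.6 Hz.

32.6 Hz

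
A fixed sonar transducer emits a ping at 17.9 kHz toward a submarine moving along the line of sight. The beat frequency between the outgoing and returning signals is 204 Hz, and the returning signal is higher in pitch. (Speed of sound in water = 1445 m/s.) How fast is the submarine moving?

Double Doppler shift off a moving reflector: f₂ = f₀ · (v + u)/(v − u) (u > 0 toward emitter).
Returning signal is higher, so f₂ = f₀ + Δf = 17900 + 204 = 18104 Hz.
Rearranging, u = v · (f₂ − f₀)/(f₂ + f₀) = 1445 × 204/36004 ≈ 8.2 m/s.
So the submarine is moving at 8.2 m/s toward the emitter.

8.2 m/s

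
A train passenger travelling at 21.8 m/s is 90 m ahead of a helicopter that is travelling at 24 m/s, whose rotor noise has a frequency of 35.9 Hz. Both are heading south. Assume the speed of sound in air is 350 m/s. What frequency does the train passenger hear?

The train passenger is ahead, so the helicopter is moving toward it while the train passenger is moving away from the helicopter.
With source approaching and observer receding, f' = f · (v − v_o)/(v − v_s).
f' = 35.9 × (350 − 21.8)/(350 − 24) = 35.9 × 328.2/326 ≈ 36.1 Hz.

36.1 Hz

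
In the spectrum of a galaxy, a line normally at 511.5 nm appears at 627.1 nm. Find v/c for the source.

λ'/λ₀ = 1.2260 > 1 (redshift), so the source is receding.
λ'/λ₀ = √((1 + β)/(1 − β)) for a receding source ⇒ β = (r² − 1)/(r² + 1) with r = λ'/λ₀.
β = (1.5031 − 1)/(1.5031 + 1) ≈ 0.201.

0.201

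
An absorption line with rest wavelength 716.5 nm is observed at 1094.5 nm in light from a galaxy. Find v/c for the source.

0.400

λ'/λ₀ = 1.5276 > 1 (redshift), so the source is receding.
λ'/λ₀ = √((1 + β)/(1 − β)) for a receding source ⇒ β = (r² − 1)/(r² + 1) with r = λ'/λ₀.
β = (2.3335 − 1)/(2.3335 + 1) ≈ 0.400.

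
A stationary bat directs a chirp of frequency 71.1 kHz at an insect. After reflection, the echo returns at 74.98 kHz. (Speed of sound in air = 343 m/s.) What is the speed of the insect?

Double Doppler shift off a moving reflector: f₂ = f₀ · (v + u)/(v − u) (u > 0 toward emitter).
Rearranging, u = v · (f₂ − f₀)/(f₂ + f₀) = 343 × 3.88/146.08 ≈ 9.1 m/s.
So the insect is moving at 9.1 m/s toward the emitter.

9.1 m/s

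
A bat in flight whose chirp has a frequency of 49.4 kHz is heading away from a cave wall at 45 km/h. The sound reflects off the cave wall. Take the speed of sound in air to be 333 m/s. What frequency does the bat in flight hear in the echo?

45.8 kHz

45 km/h = 12.5 m/s.
The cave wall receives the sound from a moving source: f₁ = f₀ · v/(v + v_e) = 49.4 × 333/345.5 ≈ 47.6 kHz.
On the return leg the bat in flight is a moving observer: f₂ = f₁ · (v − v_e)/v = 47.6 × 320.5/333 ≈ 45.8 kHz.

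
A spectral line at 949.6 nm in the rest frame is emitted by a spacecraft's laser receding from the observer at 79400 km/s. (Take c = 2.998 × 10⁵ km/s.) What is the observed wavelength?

β = v/c = 79400/299800 = 0.2648.
Relativistic Doppler for wavelength: λ' = λ₀ · √((1 + β)/(1 − β)).
λ' = 949.6 × √(1.2648/0.7352) = 949.6 × 1.31168 ≈ 1245.6 nm.

1245.6 nm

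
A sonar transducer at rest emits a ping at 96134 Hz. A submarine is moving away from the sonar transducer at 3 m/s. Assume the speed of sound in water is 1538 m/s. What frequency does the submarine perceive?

95946 Hz

Moving observer, stationary source: f' = f · (v − v_o)/v.
f' = 96134 × (1538 − 3)/1538 = 96134 × 1535/1538 ≈ 95946 Hz.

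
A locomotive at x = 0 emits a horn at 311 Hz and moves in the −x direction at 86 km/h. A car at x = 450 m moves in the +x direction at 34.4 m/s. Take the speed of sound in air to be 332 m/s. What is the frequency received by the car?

260 Hz

86 km/h = 23.89 m/s.
The observer lies on the +x side, so the source is heading away from the observer and the observer is heading away from the source.
With source receding and observer receding, f' = f · (v − v_o)/(v + v_s).
f' = 311 × (332 − 34.4)/(332 + 23.89) = 311 × 297.6/355.89 ≈ 260 Hz.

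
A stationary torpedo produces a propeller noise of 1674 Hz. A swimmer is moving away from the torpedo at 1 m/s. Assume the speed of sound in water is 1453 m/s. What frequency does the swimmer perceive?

1673 Hz

Only the observer moves, away from the source, so f' = f · (v − v_o)/v.
f' = 1674 × (1453 − 1)/1453 = 1674 × 1452/1453 ≈ 1673 Hz.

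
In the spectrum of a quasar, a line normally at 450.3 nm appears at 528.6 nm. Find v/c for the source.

0.159

λ'/λ₀ = 1.1739 > 1 (redshift), so the source is receding.
λ'/λ₀ = √((1 + β)/(1 − β)) for a receding source ⇒ β = (r² − 1)/(r² + 1) with r = λ'/λ₀.
β = (1.3780 − 1)/(1.3780 + 1) ≈ 0.159.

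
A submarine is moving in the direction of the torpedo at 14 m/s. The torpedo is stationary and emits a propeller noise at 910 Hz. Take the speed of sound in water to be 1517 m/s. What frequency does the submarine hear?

918 Hz

Moving observer, stationary source: f' = f · (v + v_o)/v.
f' = 910 × (1517 + 14)/1517 = 910 × 1531/1517 ≈ 918 Hz.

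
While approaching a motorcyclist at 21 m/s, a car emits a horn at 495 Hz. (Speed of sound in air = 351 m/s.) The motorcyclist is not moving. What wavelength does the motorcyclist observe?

With the source moving toward a stationary observer, f' = f · v/(v − v_s).
f' = 495 × 351/(351 − 21) ≈ 526 Hz.
λ' = v/f' = 351/526.5 ≈ 66.7 cm.

66.7 cm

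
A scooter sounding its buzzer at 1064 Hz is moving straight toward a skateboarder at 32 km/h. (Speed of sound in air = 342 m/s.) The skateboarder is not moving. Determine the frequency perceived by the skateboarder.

1092 Hz

32 km/h = 8.889 m/s.
Only the source moves, toward the listener, so f' = f · v/(v − v_s).
f' = 1064 × 342/(342 − 8.889) = 1064 × 342/333.1 ≈ 1092 Hz.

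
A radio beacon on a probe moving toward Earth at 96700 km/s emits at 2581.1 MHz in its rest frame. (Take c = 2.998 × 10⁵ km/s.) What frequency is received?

β = v/c = 96700/299800 = 0.3225.
Relativistic Doppler for frequency: f' = f₀ · √((1 + β)/(1 − β)).
f' = 2581.1 × √(1.3225/0.6775) = 2581.1 × 1.39723 ≈ 3606.4 MHz.

3606.4 MHz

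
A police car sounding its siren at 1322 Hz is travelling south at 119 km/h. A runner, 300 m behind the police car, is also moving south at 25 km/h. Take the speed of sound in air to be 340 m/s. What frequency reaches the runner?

1229 Hz

119 km/h = 33.06 m/s; 25 km/h = 6.944 m/s.
The runner is behind, so the police car is moving away from it while the runner is moving toward the police car.
General Doppler shift: f' = f · (v + v_o)/(v + v_s).
f' = 1322 × (340 + 6.944)/(340 + 33.06) = 1322 × 346.94/373.06 ≈ 1229 Hz.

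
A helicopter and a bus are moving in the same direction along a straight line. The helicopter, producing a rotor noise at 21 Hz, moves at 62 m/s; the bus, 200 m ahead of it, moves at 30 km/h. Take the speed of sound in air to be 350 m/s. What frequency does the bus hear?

24.9 Hz

30 km/h = 8.333 m/s.
The bus is ahead, so the helicopter is moving toward it while the bus is moving away from the helicopter.
With source approaching and observer receding, f' = f · (v − v_o)/(v − v_s).
f' = 21 × (350 − 8.333)/(350 − 62) = 21 × 341.67/288 ≈ 24.9 Hz.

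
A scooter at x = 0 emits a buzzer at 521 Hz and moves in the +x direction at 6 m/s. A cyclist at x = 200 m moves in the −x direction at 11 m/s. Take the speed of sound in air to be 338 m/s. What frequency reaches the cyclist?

The observer lies on the +x side, so the source is heading toward the observer and the observer is heading toward the source.
Both move, so f' = f · (v + v_o)/(v − v_s).
f' = 521 × (338 + 11)/(338 − 6) = 521 × 349/332 ≈ 548 Hz.

548 Hz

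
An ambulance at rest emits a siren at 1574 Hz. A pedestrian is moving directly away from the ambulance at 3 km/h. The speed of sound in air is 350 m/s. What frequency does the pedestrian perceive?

1570 Hz

3 km/h = 0.8333 m/s.
Only the observer moves, away from the source, so f' = f · (v − v_o)/v.
f' = 1574 × (350 − 0.8333)/350 = 1574 × 349.17/350 ≈ 1570 Hz.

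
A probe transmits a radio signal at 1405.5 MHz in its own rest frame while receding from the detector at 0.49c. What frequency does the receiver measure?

Relativistic Doppler for frequency: f' = f₀ · √((1 − β)/(1 + β)).
f' = 1405.5 × √(0.5100/1.4900) = 1405.5 × 0.58505 ≈ 822.3 MHz.

822.3 MHz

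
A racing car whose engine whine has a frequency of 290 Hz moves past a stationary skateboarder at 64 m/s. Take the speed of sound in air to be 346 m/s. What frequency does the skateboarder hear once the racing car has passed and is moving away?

Receding: f₂ = f · v/(v + v_s) = 290 × 346/410 ≈ 245 Hz.

245 Hz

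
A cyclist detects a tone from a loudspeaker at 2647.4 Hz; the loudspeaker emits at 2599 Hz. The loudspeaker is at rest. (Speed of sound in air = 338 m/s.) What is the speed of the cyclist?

6.3 m/s

f' > f, so the cyclist is approaching.
f' = f · (v + v_o)/v ⇒ v_o = v · |f'/f − 1|.
v_o = 338 × |2647.4/2599 − 1| = 338 × 0.01862 ≈ 6.3 m/s.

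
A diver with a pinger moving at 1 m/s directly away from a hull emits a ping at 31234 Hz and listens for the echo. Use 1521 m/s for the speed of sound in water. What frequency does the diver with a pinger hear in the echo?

31193 Hz

The hull receives the sound from a moving source: f₁ = f₀ · v/(v + v_e) = 31234 × 1521/1522 ≈ 31213 Hz.
On the return leg the diver with a pinger is a moving observer: f₂ = f₁ · (v − v_e)/v = 31213 × 1520/1521 ≈ 31193 Hz.
Equivalently f₂ = f₀ · (v − v_e)/(v + v_e).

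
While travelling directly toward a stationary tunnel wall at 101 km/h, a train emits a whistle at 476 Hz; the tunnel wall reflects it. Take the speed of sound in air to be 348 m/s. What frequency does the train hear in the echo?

559 Hz

101 km/h = 28.06 m/s.
The tunnel wall receives the sound from a moving source: f₁ = f₀ · v/(v − v_e) = 476 × 348/319.94 ≈ 518 Hz.
On the return leg the train is a moving observer: f₂ = f₁ · (v + v_e)/v = 518 × 376.06/348 ≈ 559 Hz.
Equivalently f₂ = f₀ · (v + v_e)/(v − v_e).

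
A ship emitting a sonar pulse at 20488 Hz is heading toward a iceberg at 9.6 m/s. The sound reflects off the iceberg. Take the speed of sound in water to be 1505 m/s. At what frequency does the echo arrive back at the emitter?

The iceberg receives the sound from a moving source: f₁ = f₀ · v/(v − v_e) = 20488 × 1505/1495.4 ≈ 20620 Hz.
On the return leg the ship is a moving observer: f₂ = f₁ · (v + v_e)/v = 20620 × 1514.6/1505 ≈ 20751 Hz.
Equivalently f₂ = f₀ · (v + v_e)/(v − v_e).

20751 Hz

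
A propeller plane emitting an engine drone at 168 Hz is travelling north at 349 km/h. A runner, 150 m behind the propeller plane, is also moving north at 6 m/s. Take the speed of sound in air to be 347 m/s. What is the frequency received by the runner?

349 km/h = 96.94 m/s.
The runner is behind, so the propeller plane is moving away from it while the runner is moving toward the propeller plane.
General Doppler shift: f' = f · (v + v_o)/(v + v_s).
f' = 168 × (347 + 6)/(347 + 96.94) = 168 × 353/443.94 ≈ 134 Hz.

134 Hz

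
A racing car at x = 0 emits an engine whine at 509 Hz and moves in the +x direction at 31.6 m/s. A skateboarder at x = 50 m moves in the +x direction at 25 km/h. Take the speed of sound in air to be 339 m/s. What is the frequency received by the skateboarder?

550 Hz

25 km/h = 6.944 m/s.
The observer lies on the +x side, so the source is heading toward the observer and the observer is heading away from the source.
General Doppler shift: f' = f · (v − v_o)/(v − v_s).
f' = 509 × (339 − 6.944)/(339 − 31.6) = 509 × 332.06/307.4 ≈ 550 Hz.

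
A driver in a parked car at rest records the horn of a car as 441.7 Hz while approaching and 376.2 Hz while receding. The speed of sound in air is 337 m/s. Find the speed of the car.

27 m/s

f₁/f₂ = (v + v_s)/(v − v_s), so v_s = v · (f₁ − f₂)/(f₁ + f₂).
v_s = 337 × (441.7 − 376.2)/(441.7 + 376.2) = 337 × 65.5/817.9 ≈ 27 m/s.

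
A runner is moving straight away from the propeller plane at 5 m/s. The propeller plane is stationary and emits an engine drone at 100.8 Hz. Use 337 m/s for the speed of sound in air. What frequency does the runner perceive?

Moving observer, stationary source: f' = f · (v − v_o)/v.
f' = 100.8 × (337 − 5)/337 = 100.8 × 332/337 ≈ 99 Hz.

99 Hz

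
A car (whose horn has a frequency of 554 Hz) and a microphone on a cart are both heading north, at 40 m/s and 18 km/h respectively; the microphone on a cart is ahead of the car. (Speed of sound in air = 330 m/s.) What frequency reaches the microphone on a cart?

621 Hz

18 km/h = 5 m/s.
The microphone on a cart is ahead, so the car is moving toward it while the microphone on a cart is moving away from the car.
With source approaching and observer receding, f' = f · (v − v_o)/(v − v_s).
f' = 554 × (330 − 5)/(330 − 40) = 554 × 325/290 ≈ 621 Hz.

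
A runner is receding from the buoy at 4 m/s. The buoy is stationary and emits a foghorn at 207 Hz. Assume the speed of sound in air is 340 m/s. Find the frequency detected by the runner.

Only the observer moves, away from the source, so f' = f · (v − v_o)/v.
f' = 207 × (340 − 4)/340 = 207 × 336/340 ≈ 205 Hz.

205 Hz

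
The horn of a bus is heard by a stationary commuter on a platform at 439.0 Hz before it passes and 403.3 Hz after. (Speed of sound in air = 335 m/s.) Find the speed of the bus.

14.2 m/s

f₁/f₂ = (v + v_s)/(v − v_s), so v_s = v · (f₁ − f₂)/(f₁ + f₂).
v_s = 335 × (439.0 − 403.3)/(439.0 + 403.3) = 335 × 35.7/842.3 ≈ 14.2 m/s.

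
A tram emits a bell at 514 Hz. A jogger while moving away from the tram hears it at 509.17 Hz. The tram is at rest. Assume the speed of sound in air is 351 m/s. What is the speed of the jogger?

3.3 m/s

f' = f · (v − v_o)/v ⇒ v_o = v · |f'/f − 1|.
v_o = 351 × |509.17/514 − 1| = 351 × 0.009397 ≈ 3.3 m/s.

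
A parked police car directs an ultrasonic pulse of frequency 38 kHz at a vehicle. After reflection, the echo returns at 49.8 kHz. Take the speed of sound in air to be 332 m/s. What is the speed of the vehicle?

45 m/s

Double Doppler shift off a moving reflector: f₂ = f₀ · (v + u)/(v − u) (u > 0 toward emitter).
Rearranging, u = v · (f₂ − f₀)/(f₂ + f₀) = 332 × 11.8/87.8 ≈ 45 m/s.
So the vehicle is moving at 45 m/s toward the emitter.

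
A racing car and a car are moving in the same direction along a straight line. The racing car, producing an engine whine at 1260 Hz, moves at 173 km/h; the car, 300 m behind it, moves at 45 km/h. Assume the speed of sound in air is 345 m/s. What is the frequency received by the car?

1146 Hz

173 km/h = 48.06 m/s; 45 km/h = 12.5 m/s.
The car is behind, so the racing car is moving away from it while the car is moving toward the racing car.
With source receding and observer approaching, f' = f · (v + v_o)/(v + v_s).
f' = 1260 × (345 + 12.5)/(345 + 48.06) = 1260 × 357.5/393.06 ≈ 1146 Hz.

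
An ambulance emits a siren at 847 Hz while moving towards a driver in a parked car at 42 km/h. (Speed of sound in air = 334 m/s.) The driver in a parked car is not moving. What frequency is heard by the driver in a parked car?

42 km/h = 11.67 m/s.
With the source moving toward a stationary observer, f' = f · v/(v − v_s).
f' = 847 × 334/(334 − 11.67) = 847 × 334/322.3 ≈ 878 Hz.

878 Hz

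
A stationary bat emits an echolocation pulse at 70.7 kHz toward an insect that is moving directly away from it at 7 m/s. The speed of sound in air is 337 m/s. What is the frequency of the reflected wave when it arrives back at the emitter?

The insect first receives the wave as a moving observer: f₁ = f₀ · (v − u)/v = 70.7 × (337 − 7)/337 ≈ 69.2 kHz.
The reflection then acts as a moving source: f₂ = f₁ · v/(v + u) ≈ 67.8 kHz.

67.8 kHz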